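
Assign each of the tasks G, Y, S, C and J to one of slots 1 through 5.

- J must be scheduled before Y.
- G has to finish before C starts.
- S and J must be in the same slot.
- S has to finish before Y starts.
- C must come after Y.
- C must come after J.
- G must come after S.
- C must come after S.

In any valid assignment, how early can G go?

2

Precedence pushes G to at least 2; downstream work caps G at 4.
G at 2 is achievable: S -> 1, C -> 3, J -> 1, G -> 2, Y -> 2.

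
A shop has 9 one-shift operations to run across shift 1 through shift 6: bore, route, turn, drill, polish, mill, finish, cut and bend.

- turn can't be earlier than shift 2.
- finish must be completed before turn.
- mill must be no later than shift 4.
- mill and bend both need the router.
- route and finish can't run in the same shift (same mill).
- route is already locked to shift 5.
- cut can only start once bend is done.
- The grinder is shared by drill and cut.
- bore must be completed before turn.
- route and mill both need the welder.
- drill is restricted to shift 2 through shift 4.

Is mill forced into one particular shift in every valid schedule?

No

mill can be shift 1 (e.g. turn in shift 2; cut in shift 3; mill in shift 1; finish in shift 1; bend in shift 2; drill in shift 2; bore in shift 1; polish in shift 1; route in shift 5) or shift 2 (e.g. polish=shift 1, bore=shift 1, cut=shift 3, bend=shift 1, turn=shift 2, mill=shift 2, route=shift 5, finish=shift 1, drill=shift 2).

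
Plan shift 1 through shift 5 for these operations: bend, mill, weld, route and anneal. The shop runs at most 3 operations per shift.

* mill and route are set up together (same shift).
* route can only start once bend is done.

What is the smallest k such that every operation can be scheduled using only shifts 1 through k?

2

The precedence chain requires at least 2 distinct shifts.
With at most 3 per shift and 5 operations, at least 2 shifts are needed.
2 works (last occupied shift: shift 2): for example bend in shift 1; route in shift 2; anneal in shift 1; weld in shift 1; mill in shift 2.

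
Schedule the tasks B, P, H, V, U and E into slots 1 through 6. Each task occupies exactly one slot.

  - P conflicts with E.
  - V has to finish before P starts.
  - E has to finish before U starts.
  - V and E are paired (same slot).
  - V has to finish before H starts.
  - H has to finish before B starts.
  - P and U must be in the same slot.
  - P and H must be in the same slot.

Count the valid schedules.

20

Splitting on B: it can be 3 (1), 4 (3), 5 (6), 6 (10). Listing each branch's schedules as (P, H, V, U, E):
B=3: (2,2,1,2,1) — 1.
B=4: (2,2,1,2,1) (3,3,1,3,1) (3,3,2,3,2) — 3.
B=5: (2,2,1,2,1) (3,3,1,3,1) (3,3,2,3,2) (4,4,1,4,1) (4,4,2,4,2) (4,4,3,4,3) — 6.
B=6: (2,2,1,2,1) (3,3,1,3,1) (3,3,2,3,2) (4,4,1,4,1) (4,4,2,4,2) (4,4,3,4,3) (5,5,1,5,1) (5,5,2,5,2) (5,5,3,5,3) (5,5,4,5,4) — 10.
Summing: 1 + 3 + 6 + 10 = 20.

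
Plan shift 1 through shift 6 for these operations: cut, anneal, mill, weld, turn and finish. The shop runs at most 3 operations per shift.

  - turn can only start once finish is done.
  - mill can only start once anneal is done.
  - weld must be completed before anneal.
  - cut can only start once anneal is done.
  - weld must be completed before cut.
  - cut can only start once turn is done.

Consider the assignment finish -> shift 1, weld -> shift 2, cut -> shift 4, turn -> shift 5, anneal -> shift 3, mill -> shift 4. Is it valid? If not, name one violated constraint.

No — it violates: cut can only start once turn is done

cut can only start once turn is done — violated.
turn can only start once finish is done — holds.
weld must be completed before anneal — holds.
The shop runs at most 3 operations per shift — holds.
mill can only start once anneal is done — holds.
cut can only start once anneal is done — holds.
weld must be completed before cut — holds.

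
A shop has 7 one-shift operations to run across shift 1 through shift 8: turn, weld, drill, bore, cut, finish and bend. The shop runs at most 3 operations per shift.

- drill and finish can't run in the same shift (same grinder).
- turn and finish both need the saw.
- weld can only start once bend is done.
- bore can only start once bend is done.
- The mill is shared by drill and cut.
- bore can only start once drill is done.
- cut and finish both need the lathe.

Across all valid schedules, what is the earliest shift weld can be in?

shift 2

Precedence pushes weld to at least shift 2.
weld at shift 2 is achievable: drill=shift 1; bore=shift 2; cut=shift 2; turn=shift 1; finish=shift 3; bend=shift 1; weld=shift 2.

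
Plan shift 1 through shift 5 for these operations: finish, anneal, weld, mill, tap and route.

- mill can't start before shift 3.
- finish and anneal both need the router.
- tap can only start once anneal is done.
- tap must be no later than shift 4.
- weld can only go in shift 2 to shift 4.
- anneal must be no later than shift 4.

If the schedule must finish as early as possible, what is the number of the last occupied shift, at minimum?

shift 3

The precedence chain requires at least 2 distinct shifts.
mill can't be placed before shift 3, so the schedule must run through at least shift 3.
3 works (last occupied shift: shift 3): for example finish=shift 2; weld=shift 2; mill=shift 3; anneal=shift 1; tap=shift 2; route=shift 1.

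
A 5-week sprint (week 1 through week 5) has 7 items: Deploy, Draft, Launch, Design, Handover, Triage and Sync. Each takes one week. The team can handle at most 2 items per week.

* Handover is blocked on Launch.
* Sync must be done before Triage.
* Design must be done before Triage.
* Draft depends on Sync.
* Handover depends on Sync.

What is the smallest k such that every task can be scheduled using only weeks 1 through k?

The precedence chain requires at least 2 distinct weeks.
With at most 2 per week and 7 tasks, at least 4 weeks are needed.
4 works (last occupied week: week 4): for example Launch in week 1; Sync in week 1; Triage in week 3; Draft in week 3; Handover in week 2; Deploy in week 4; Design in week 2.

4 weeks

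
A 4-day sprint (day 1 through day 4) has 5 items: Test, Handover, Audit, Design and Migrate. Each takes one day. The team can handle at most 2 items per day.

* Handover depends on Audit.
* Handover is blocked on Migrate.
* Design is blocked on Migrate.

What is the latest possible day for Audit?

Downstream work caps Audit at day 3.
Audit at day 3 is achievable: Migrate -> day 1, Test -> day 1, Handover -> day 4, Audit -> day 3, Design -> day 2.

day 3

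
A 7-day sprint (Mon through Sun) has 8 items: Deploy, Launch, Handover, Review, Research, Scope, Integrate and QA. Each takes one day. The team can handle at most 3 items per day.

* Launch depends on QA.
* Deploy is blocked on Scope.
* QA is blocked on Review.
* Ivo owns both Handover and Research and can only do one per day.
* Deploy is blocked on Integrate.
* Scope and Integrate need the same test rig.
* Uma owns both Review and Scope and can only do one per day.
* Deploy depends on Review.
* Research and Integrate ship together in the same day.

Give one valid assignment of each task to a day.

QA in Tue; Scope in Tue; Research in Mon; Handover in Tue; Launch in Wed; Review in Mon; Integrate in Mon; Deploy in Wed

Checking: Review(Mon) before QA(Tue); Integrate(Mon) before Deploy(Wed); QA(Tue) before Launch(Wed); Review(Mon) before Deploy(Wed); Scope(Tue) before Deploy(Wed); Review(Mon) != Scope(Tue); Scope(Tue) != Integrate(Mon); Handover(Tue) != Research(Mon); Research = Integrate = Mon; max 3 per day (cap 3).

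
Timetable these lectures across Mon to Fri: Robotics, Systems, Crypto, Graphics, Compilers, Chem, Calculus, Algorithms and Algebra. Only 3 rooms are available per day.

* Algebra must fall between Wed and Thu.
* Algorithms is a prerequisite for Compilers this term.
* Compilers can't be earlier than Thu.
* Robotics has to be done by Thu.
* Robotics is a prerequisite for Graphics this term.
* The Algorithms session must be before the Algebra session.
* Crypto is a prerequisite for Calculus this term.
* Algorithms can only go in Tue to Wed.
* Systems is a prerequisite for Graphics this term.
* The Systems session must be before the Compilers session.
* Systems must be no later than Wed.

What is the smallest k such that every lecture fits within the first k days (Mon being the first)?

The precedence chain requires at least 2 distinct days.
With at most 3 per day and 9 lectures, at least 3 days are needed.
Compilers can't be placed before Thu — that is day 4 counting from Mon — so the schedule must run through at least 4 days.
4 works (last occupied day: Thu): for example Compilers=Thu, Crypto=Mon, Robotics=Mon, Algorithms=Tue, Calculus=Tue, Systems=Mon, Chem=Wed, Graphics=Tue, Algebra=Wed.

4 days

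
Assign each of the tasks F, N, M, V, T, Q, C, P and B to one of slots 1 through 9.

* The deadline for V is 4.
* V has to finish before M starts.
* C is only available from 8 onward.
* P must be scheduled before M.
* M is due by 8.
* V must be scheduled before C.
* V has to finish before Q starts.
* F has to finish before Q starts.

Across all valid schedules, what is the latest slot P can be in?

7

Downstream work caps P at 7.
P at 7 is achievable: M -> 8, B -> 1, C -> 8, F -> 1, T -> 1, V -> 1, Q -> 2, N -> 1, P -> 7.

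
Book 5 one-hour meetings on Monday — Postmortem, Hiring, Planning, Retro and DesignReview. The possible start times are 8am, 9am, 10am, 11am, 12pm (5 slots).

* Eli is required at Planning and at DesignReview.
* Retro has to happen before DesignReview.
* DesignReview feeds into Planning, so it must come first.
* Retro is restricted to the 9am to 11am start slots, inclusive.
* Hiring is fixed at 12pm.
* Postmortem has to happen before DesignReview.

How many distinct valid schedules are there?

Splitting on Postmortem: it can be 8am (4), 9am (4), 10am (2). Listing each branch's schedules as (Hiring, Planning, Retro, DesignReview):
Postmortem=8am: (12pm,11am,9am,10am) (12pm,12pm,9am,10am) (12pm,12pm,9am,11am) (12pm,12pm,10am,11am) — 4.
Postmortem=9am: (12pm,11am,9am,10am) (12pm,12pm,9am,10am) (12pm,12pm,9am,11am) (12pm,12pm,10am,11am) — 4.
Postmortem=10am: (12pm,12pm,9am,11am) (12pm,12pm,10am,11am) — 2.
Summing: 4 + 4 + 2 = 10.

10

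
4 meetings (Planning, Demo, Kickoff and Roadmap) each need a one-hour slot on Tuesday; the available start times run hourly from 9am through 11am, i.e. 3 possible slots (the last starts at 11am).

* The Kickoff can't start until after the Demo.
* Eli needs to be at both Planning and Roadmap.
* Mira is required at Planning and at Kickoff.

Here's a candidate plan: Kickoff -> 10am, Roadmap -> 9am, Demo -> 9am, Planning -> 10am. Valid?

Mira is required at Planning and at Kickoff — violated.
The Kickoff can't start until after the Demo — holds.
Eli needs to be at both Planning and Roadmap — holds.

Invalid. Mira is required at Planning and at Kickoff.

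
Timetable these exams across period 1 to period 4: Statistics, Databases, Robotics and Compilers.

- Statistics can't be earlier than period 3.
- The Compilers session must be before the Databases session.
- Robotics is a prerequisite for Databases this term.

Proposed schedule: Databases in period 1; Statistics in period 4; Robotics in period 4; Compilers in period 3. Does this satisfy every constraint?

Robotics is a prerequisite for Databases this term — violated.
Statistics can't be earlier than period 3 — holds.
The Compilers session must be before the Databases session — violated.

Invalid. Robotics is a prerequisite for Databases this term.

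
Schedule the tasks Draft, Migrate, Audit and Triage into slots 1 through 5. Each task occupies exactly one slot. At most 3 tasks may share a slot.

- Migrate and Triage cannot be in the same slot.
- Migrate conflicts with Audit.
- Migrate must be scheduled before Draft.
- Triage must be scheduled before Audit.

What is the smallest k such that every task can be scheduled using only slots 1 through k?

3

The precedence chain requires at least 2 distinct slots.
With at most 3 per slot and 4 tasks, at least 2 slots are needed.
Could 2 slots be enough, i.e. nothing placed later than 2? No: Audit must come after Triage (at 1 or later) → {2}; Triage must come before Audit (at 2 or earlier) → {1}; Draft must come after Migrate (at 1 or later) → {2}; Migrate must come before Draft (at 2 or earlier) → {1}; Triage can't share with Migrate (1) → nothing is left.
So 2 slots is not enough.
3 works (last occupied slot: 3): for example Audit in 3, Triage in 2, Migrate in 1, Draft in 2.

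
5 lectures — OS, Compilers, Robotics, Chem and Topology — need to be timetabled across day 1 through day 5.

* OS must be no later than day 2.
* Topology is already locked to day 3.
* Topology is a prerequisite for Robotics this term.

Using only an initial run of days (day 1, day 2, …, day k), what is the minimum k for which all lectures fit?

4

The precedence chain requires at least 2 distinct days.
Propagating the time windows through the other constraints, Robotics can't land before day 4, so the schedule must run through at least day 4.
4 works (last occupied day: day 4): for example Chem in day 1; Topology in day 3; Robotics in day 4; Compilers in day 1; OS in day 1.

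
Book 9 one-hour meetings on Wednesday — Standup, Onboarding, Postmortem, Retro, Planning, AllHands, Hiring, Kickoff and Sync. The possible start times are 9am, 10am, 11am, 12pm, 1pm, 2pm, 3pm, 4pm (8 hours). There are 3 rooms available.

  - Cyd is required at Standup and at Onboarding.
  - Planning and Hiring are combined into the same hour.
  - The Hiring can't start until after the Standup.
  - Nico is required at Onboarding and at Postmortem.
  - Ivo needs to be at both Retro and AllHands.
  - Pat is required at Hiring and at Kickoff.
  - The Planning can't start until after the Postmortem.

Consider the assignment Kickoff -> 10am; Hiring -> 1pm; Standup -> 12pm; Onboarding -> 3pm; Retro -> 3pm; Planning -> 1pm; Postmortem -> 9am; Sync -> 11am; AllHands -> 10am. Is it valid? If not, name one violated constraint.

Yes, all constraints hold

Pat is required at Hiring and at Kickoff — holds.
There are 3 rooms available — holds.
Ivo needs to be at both Retro and AllHands — holds.
The Planning can't start until after the Postmortem — holds.
The Hiring can't start until after the Standup — holds.
Cyd is required at Standup and at Onboarding — holds.
Planning and Hiring are combined into the same hour — holds.
Nico is required at Onboarding and at Postmortem — holds.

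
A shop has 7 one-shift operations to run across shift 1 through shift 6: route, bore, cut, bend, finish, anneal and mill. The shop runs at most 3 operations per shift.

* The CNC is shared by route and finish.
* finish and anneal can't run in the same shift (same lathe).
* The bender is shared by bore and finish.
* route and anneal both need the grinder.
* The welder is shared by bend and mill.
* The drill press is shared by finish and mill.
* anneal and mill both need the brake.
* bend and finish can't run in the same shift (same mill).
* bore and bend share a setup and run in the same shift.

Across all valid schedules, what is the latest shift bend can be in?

bend at shift 6 is achievable: route=shift 1, mill=shift 1, anneal=shift 3, finish=shift 2, cut=shift 1, bend=shift 6, bore=shift 6.

shift 6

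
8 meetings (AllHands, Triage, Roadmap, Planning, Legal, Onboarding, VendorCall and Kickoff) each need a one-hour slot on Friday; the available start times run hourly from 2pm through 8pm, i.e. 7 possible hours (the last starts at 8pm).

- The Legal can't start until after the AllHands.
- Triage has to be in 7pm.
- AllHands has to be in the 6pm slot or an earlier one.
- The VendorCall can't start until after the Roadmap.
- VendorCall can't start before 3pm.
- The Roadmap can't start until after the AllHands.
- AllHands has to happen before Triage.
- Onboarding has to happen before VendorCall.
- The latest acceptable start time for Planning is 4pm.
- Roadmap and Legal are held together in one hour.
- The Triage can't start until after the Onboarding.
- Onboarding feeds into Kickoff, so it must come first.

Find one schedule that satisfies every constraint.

Roadmap in 3pm; VendorCall in 4pm; Onboarding in 2pm; Triage in 7pm; Legal in 3pm; Kickoff in 3pm; AllHands in 2pm; Planning in 2pm

Checking: Roadmap(3pm) before VendorCall(4pm); AllHands(2pm) before Legal(3pm); AllHands(2pm) before Roadmap(3pm); Onboarding(2pm) before Triage(7pm); Onboarding(2pm) before VendorCall(4pm); AllHands(2pm) before Triage(7pm); Onboarding(2pm) before Kickoff(3pm); Roadmap = Legal = 3pm; VendorCall=4pm in [3pm,8pm]; Planning=2pm in [2pm,4pm]; Triage=7pm in [7pm,7pm]; AllHands=2pm in [2pm,6pm].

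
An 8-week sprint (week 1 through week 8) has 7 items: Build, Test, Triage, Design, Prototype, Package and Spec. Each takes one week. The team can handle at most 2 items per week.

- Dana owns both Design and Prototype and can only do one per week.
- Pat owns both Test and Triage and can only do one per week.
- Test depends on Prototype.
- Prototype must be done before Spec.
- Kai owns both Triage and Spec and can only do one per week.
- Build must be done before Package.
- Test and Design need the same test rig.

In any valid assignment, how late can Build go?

week 7

Downstream work caps Build at week 7.
Build at week 7 is achievable: Design in week 3; Build in week 7; Spec in week 2; Test in week 2; Triage in week 1; Package in week 8; Prototype in week 1.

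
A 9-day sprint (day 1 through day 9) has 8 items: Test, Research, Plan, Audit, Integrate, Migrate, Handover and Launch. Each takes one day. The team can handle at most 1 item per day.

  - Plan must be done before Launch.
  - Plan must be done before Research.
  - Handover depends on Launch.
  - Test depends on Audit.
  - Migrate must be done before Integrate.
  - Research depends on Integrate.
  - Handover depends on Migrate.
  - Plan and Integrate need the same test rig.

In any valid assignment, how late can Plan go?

Downstream work caps Plan at day 7.
Plan at day 6 is achievable: Migrate=day 1; Handover=day 9; Audit=day 3; Launch=day 8; Integrate=day 2; Plan=day 6; Test=day 4; Research=day 7.
Nothing later works — the conflict and capacity constraints rule out every day after day 6.

day 6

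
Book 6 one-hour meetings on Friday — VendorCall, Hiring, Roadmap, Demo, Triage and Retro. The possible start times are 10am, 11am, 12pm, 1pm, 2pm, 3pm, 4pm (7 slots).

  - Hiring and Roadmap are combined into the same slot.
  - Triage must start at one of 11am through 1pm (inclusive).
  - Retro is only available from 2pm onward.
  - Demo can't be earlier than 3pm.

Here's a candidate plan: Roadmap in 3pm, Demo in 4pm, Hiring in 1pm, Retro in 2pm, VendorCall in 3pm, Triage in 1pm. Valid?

Retro is only available from 2pm onward — holds.
Demo can't be earlier than 3pm — holds.
Triage must start at one of 11am through 1pm (inclusive) — holds.
Hiring and Roadmap are combined into the same slot — violated.

No — it violates: Hiring and Roadmap are combined into the same slot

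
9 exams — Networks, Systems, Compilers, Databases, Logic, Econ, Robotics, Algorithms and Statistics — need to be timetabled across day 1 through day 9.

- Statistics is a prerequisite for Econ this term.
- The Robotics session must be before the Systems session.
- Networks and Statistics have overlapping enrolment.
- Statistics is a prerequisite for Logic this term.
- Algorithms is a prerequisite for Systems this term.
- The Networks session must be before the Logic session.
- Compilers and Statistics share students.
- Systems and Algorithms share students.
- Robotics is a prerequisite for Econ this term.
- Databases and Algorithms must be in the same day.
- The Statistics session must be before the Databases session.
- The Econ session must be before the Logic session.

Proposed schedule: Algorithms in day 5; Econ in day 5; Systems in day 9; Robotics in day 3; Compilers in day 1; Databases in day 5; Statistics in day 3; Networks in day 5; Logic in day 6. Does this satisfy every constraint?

Yes

Databases and Algorithms must be in the same day — holds.
Systems and Algorithms share students — holds.
The Robotics session must be before the Systems session — holds.
Networks and Statistics have overlapping enrolment — holds.
The Statistics session must be before the Databases session — holds.
Robotics is a prerequisite for Econ this term — holds.
The Econ session must be before the Logic session — holds.
Statistics is a prerequisite for Logic this term — holds.
The Networks session must be before the Logic session — holds.
Compilers and Statistics share students — holds.
Algorithms is a prerequisite for Systems this term — holds.
Statistics is a prerequisite for Econ this term — holds.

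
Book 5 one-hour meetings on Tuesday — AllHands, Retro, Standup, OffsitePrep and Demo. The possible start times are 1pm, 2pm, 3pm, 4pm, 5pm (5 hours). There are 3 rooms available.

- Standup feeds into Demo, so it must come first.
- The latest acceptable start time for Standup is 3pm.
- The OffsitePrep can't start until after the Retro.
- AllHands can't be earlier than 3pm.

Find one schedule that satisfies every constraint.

Demo in 2pm; Retro in 1pm; AllHands in 3pm; Standup in 1pm; OffsitePrep in 2pm

Checking: Standup(1pm) before Demo(2pm); Retro(1pm) before OffsitePrep(2pm); AllHands=3pm in [3pm,5pm]; Standup=1pm in [1pm,3pm]; max 2 per hour (cap 3).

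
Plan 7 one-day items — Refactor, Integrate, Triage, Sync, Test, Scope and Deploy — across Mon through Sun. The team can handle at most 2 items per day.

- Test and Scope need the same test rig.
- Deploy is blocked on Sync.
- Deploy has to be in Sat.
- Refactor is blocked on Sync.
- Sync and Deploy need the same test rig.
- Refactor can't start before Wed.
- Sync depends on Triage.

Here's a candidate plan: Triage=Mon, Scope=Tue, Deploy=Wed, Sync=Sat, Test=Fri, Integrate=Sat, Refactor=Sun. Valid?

The team can handle at most 2 items per day — holds.
Refactor can't start before Wed — holds.
Refactor is blocked on Sync — holds.
Sync and Deploy need the same test rig — holds.
Deploy is blocked on Sync — violated.
Deploy has to be in Sat — violated.
Test and Scope need the same test rig — holds.
Sync depends on Triage — holds.

No — it violates: Deploy is blocked on Sync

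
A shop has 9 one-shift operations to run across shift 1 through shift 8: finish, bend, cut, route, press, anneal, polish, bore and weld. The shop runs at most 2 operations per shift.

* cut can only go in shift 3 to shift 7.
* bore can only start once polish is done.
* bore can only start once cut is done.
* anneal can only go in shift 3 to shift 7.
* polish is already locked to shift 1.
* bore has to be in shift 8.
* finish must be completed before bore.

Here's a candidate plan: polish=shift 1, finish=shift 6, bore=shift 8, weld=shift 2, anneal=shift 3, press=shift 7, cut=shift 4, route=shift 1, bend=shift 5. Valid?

finish must be completed before bore — holds.
bore has to be in shift 8 — holds.
bore can only start once polish is done — holds.
anneal can only go in shift 3 to shift 7 — holds.
bore can only start once cut is done — holds.
cut can only go in shift 3 to shift 7 — holds.
polish is already locked to shift 1 — holds.
The shop runs at most 2 operations per shift — holds.

Valid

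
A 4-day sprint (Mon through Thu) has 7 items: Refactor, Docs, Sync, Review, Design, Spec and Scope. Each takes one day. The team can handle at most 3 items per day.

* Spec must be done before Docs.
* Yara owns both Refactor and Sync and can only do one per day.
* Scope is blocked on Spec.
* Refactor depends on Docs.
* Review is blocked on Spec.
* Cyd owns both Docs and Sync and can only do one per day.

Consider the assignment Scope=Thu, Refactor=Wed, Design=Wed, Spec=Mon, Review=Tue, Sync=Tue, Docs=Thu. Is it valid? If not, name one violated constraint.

Scope is blocked on Spec — holds.
Yara owns both Refactor and Sync and can only do one per day — holds.
Spec must be done before Docs — holds.
Cyd owns both Docs and Sync and can only do one per day — holds.
Refactor depends on Docs — violated.
The team can handle at most 3 items per day — holds.
Review is blocked on Spec — holds.

No — it violates: Refactor depends on Docs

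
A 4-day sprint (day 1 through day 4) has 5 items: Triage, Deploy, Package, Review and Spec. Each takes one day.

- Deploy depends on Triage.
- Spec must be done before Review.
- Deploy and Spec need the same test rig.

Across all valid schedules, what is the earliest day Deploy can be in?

day 2

Precedence pushes Deploy to at least day 2.
Deploy at day 2 is achievable: Package=day 1; Review=day 2; Triage=day 1; Deploy=day 2; Spec=day 1.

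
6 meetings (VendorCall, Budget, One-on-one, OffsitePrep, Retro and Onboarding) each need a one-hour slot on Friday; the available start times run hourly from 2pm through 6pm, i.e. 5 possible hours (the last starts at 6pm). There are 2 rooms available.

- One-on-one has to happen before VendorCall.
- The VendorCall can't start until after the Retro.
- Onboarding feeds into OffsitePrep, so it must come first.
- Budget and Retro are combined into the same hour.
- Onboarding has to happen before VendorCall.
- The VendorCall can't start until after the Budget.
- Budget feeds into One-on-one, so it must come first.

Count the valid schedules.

Splitting on VendorCall: it can be 4pm (3), 5pm (15), 6pm (36). Listing each branch's schedules as (Budget, One-on-one, OffsitePrep, Retro, Onboarding):
VendorCall=4pm: (2pm,3pm,4pm,2pm,3pm) (2pm,3pm,5pm,2pm,3pm) (2pm,3pm,6pm,2pm,3pm) — 3.
VendorCall=5pm: (2pm,3pm,4pm,2pm,3pm) (2pm,3pm,5pm,2pm,3pm) (2pm,3pm,5pm,2pm,4pm) (2pm,3pm,6pm,2pm,3pm) (2pm,3pm,6pm,2pm,4pm) (2pm,4pm,4pm,2pm,3pm) (2pm,4pm,5pm,2pm,3pm) (2pm,4pm,5pm,2pm,4pm) (2pm,4pm,6pm,2pm,3pm) (2pm,4pm,6pm,2pm,4pm) (3pm,4pm,4pm,3pm,2pm) (3pm,4pm,5pm,3pm,2pm) (3pm,4pm,5pm,3pm,4pm) (3pm,4pm,6pm,3pm,2pm) (3pm,4pm,6pm,3pm,4pm) — 15.
VendorCall=6pm: (2pm,3pm,4pm,2pm,3pm) (2pm,3pm,5pm,2pm,3pm) (2pm,3pm,5pm,2pm,4pm) (2pm,3pm,6pm,2pm,3pm) (2pm,3pm,6pm,2pm,4pm) (2pm,3pm,6pm,2pm,5pm) (2pm,4pm,4pm,2pm,3pm) (2pm,4pm,5pm,2pm,3pm) (2pm,4pm,5pm,2pm,4pm) (2pm,4pm,6pm,2pm,3pm) (2pm,4pm,6pm,2pm,4pm) (2pm,4pm,6pm,2pm,5pm) (2pm,5pm,4pm,2pm,3pm) (2pm,5pm,5pm,2pm,3pm) (2pm,5pm,5pm,2pm,4pm) (2pm,5pm,6pm,2pm,3pm) (2pm,5pm,6pm,2pm,4pm) (2pm,5pm,6pm,2pm,5pm) (3pm,4pm,4pm,3pm,2pm) (3pm,4pm,5pm,3pm,2pm) (3pm,4pm,5pm,3pm,4pm) (3pm,4pm,6pm,3pm,2pm) (3pm,4pm,6pm,3pm,4pm) (3pm,4pm,6pm,3pm,5pm) (3pm,5pm,4pm,3pm,2pm) (3pm,5pm,5pm,3pm,2pm) (3pm,5pm,5pm,3pm,4pm) (3pm,5pm,6pm,3pm,2pm) (3pm,5pm,6pm,3pm,4pm) (3pm,5pm,6pm,3pm,5pm) (4pm,5pm,3pm,4pm,2pm) (4pm,5pm,5pm,4pm,2pm) (4pm,5pm,5pm,4pm,3pm) (4pm,5pm,6pm,4pm,2pm) (4pm,5pm,6pm,4pm,3pm) (4pm,5pm,6pm,4pm,5pm) — 36.
Summing: 3 + 15 + 36 = 54.

54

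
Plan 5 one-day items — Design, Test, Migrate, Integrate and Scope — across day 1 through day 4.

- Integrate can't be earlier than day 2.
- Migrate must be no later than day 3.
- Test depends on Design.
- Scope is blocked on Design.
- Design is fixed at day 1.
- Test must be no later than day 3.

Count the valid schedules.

Splitting on Test: it can be day 2 (27), day 3 (27). Listing each branch's schedules as (Design, Migrate, Integrate, Scope) by day number:
Test=day 2: (1,1,2,2) (1,1,2,3) (1,1,2,4) (1,1,3,2) (1,1,3,3) (1,1,3,4) (1,1,4,2) (1,1,4,3) (1,1,4,4) (1,2,2,2) (1,2,2,3) (1,2,2,4) (1,2,3,2) (1,2,3,3) (1,2,3,4) (1,2,4,2) (1,2,4,3) (1,2,4,4) (1,3,2,2) (1,3,2,3) (1,3,2,4) (1,3,3,2) (1,3,3,3) (1,3,3,4) (1,3,4,2) (1,3,4,3) (1,3,4,4) — 27.
Test=day 3: (1,1,2,2) (1,1,2,3) (1,1,2,4) (1,1,3,2) (1,1,3,3) (1,1,3,4) (1,1,4,2) (1,1,4,3) (1,1,4,4) (1,2,2,2) (1,2,2,3) (1,2,2,4) (1,2,3,2) (1,2,3,3) (1,2,3,4) (1,2,4,2) (1,2,4,3) (1,2,4,4) (1,3,2,2) (1,3,2,3) (1,3,2,4) (1,3,3,2) (1,3,3,3) (1,3,3,4) (1,3,4,2) (1,3,4,3) (1,3,4,4) — 27.
Summing: 27 + 27 = 54.

54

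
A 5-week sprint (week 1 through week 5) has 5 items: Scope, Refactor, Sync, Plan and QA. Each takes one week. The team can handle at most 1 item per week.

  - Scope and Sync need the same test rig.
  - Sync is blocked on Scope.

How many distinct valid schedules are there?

Splitting on Scope: it can be week 1 (24), week 2 (18), week 3 (12), week 4 (6). Listing each branch's schedules as (Refactor, Sync, Plan, QA) by week number:
Scope=week 1: (2,3,4,5) (2,3,5,4) (2,4,3,5) (2,4,5,3) (2,5,3,4) (2,5,4,3) (3,2,4,5) (3,2,5,4) (3,4,2,5) (3,4,5,2) (3,5,2,4) (3,5,4,2) (4,2,3,5) (4,2,5,3) (4,3,2,5) (4,3,5,2) (4,5,2,3) (4,5,3,2) (5,2,3,4) (5,2,4,3) (5,3,2,4) (5,3,4,2) (5,4,2,3) (5,4,3,2) — 24.
Scope=week 2: (1,3,4,5) (1,3,5,4) (1,4,3,5) (1,4,5,3) (1,5,3,4) (1,5,4,3) (3,4,1,5) (3,4,5,1) (3,5,1,4) (3,5,4,1) (4,3,1,5) (4,3,5,1) (4,5,1,3) (4,5,3,1) (5,3,1,4) (5,3,4,1) (5,4,1,3) (5,4,3,1) — 18.
Scope=week 3: (1,4,2,5) (1,4,5,2) (1,5,2,4) (1,5,4,2) (2,4,1,5) (2,4,5,1) (2,5,1,4) (2,5,4,1) (4,5,1,2) (4,5,2,1) (5,4,1,2) (5,4,2,1) — 12.
Scope=week 4: (1,5,2,3) (1,5,3,2) (2,5,1,3) (2,5,3,1) (3,5,1,2) (3,5,2,1) — 6.
Summing: 24 + 18 + 12 + 6 = 60.

60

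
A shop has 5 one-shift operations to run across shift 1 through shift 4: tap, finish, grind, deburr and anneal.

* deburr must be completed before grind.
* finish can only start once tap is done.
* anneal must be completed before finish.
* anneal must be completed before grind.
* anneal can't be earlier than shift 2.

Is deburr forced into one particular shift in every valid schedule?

No

deburr can be shift 1 (e.g. deburr=shift 1, anneal=shift 2, tap=shift 1, finish=shift 3, grind=shift 3) or shift 2 (e.g. anneal in shift 2, grind in shift 3, tap in shift 1, deburr in shift 2, finish in shift 3).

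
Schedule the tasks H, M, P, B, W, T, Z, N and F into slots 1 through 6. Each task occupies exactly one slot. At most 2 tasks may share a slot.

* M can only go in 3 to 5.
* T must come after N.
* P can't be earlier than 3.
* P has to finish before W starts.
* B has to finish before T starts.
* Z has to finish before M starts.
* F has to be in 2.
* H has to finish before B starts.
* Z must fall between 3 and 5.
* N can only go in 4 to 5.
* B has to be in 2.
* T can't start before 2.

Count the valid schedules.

Splitting on M: it can be 4 (12), 5 (19). Listing each branch's schedules as (H, P, B, W, T, Z, N, F):
M=4: (1,3,2,4,6,3,5,2) (1,3,2,5,5,3,4,2) (1,3,2,5,6,3,4,2) (1,3,2,5,6,3,5,2) (1,3,2,6,5,3,4,2) (1,3,2,6,6,3,4,2) (1,3,2,6,6,3,5,2) (1,4,2,5,6,3,5,2) (1,4,2,6,6,3,5,2) (1,5,2,6,5,3,4,2) (1,5,2,6,6,3,4,2) (1,5,2,6,6,3,5,2) — 12.
M=5: (1,3,2,4,5,3,4,2) (1,3,2,4,6,3,4,2) (1,3,2,4,6,3,5,2) (1,3,2,4,6,4,5,2) (1,3,2,5,6,3,4,2) (1,3,2,5,6,4,4,2) (1,3,2,6,5,3,4,2) (1,3,2,6,5,4,4,2) (1,3,2,6,6,3,4,2) (1,3,2,6,6,3,5,2) (1,3,2,6,6,4,4,2) (1,3,2,6,6,4,5,2) (1,4,2,5,6,3,4,2) (1,4,2,6,5,3,4,2) (1,4,2,6,6,3,4,2) (1,4,2,6,6,3,5,2) (1,4,2,6,6,4,5,2) (1,5,2,6,6,3,4,2) (1,5,2,6,6,4,4,2) — 19.
Summing: 12 + 19 = 31.

31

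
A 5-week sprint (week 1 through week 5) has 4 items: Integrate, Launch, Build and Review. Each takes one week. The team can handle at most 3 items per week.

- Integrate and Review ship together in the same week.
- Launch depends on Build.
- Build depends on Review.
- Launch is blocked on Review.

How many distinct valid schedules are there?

Splitting on Integrate: it can be week 1 (6), week 2 (3), week 3 (1). Listing each branch's schedules as (Launch, Build, Review) by week number:
Integrate=week 1: (3,2,1) (4,2,1) (4,3,1) (5,2,1) (5,3,1) (5,4,1) — 6.
Integrate=week 2: (4,3,2) (5,3,2) (5,4,2) — 3.
Integrate=week 3: (5,4,3) — 1.
Summing: 6 + 3 + 1 = 10.

10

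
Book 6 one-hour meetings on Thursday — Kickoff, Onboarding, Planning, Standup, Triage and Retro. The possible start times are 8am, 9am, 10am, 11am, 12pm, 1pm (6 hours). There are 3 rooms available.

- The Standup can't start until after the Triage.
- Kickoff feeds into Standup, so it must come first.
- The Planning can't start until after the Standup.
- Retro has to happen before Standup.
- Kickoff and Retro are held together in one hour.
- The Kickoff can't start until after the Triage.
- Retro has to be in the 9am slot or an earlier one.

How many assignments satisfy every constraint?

Splitting on Planning: it can be 11am (6), 12pm (12), 1pm (18). Listing each branch's schedules as (Kickoff, Onboarding, Standup, Triage, Retro):
Planning=11am: (9am,8am,10am,8am,9am) (9am,9am,10am,8am,9am) (9am,10am,10am,8am,9am) (9am,11am,10am,8am,9am) (9am,12pm,10am,8am,9am) (9am,1pm,10am,8am,9am) — 6.
Planning=12pm: (9am,8am,10am,8am,9am) (9am,8am,11am,8am,9am) (9am,9am,10am,8am,9am) (9am,9am,11am,8am,9am) (9am,10am,10am,8am,9am) (9am,10am,11am,8am,9am) (9am,11am,10am,8am,9am) (9am,11am,11am,8am,9am) (9am,12pm,10am,8am,9am) (9am,12pm,11am,8am,9am) (9am,1pm,10am,8am,9am) (9am,1pm,11am,8am,9am) — 12.
Planning=1pm: (9am,8am,10am,8am,9am) (9am,8am,11am,8am,9am) (9am,8am,12pm,8am,9am) (9am,9am,10am,8am,9am) (9am,9am,11am,8am,9am) (9am,9am,12pm,8am,9am) (9am,10am,10am,8am,9am) (9am,10am,11am,8am,9am) (9am,10am,12pm,8am,9am) (9am,11am,10am,8am,9am) (9am,11am,11am,8am,9am) (9am,11am,12pm,8am,9am) (9am,12pm,10am,8am,9am) (9am,12pm,11am,8am,9am) (9am,12pm,12pm,8am,9am) (9am,1pm,10am,8am,9am) (9am,1pm,11am,8am,9am) (9am,1pm,12pm,8am,9am) — 18.
Summing: 6 + 12 + 18 = 36.

36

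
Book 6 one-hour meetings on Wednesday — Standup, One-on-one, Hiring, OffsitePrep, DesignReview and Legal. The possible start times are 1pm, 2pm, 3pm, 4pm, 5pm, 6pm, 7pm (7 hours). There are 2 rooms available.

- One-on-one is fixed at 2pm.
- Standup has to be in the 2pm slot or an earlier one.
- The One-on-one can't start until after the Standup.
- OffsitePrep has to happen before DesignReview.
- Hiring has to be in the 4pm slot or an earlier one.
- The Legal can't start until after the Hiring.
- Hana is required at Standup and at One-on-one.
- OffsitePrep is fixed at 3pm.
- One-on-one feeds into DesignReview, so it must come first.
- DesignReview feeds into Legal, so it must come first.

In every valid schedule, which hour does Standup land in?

Standup's window is 1pm–2pm.
One-on-one is fixed at 2pm, and Standup can't share a hour with One-on-one.
So Standup must be 1pm.

1pm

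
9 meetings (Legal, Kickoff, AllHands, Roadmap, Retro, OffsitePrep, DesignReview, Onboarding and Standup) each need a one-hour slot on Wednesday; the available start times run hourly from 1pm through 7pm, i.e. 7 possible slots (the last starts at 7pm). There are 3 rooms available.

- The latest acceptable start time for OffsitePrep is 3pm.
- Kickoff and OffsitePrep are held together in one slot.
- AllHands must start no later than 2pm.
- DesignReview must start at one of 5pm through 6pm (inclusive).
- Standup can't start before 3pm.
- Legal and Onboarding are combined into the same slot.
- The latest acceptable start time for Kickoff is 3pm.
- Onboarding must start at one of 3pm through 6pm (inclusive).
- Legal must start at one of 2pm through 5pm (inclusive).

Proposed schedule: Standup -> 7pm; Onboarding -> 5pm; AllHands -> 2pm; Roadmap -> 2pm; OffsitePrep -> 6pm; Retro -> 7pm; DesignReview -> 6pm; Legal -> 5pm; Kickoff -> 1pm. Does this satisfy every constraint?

Legal must start at one of 2pm through 5pm (inclusive) — holds.
Standup can't start before 3pm — holds.
Onboarding must start at one of 3pm through 6pm (inclusive) — holds.
There are 3 rooms available — holds.
The latest acceptable start time for Kickoff is 3pm — holds.
Kickoff and OffsitePrep are held together in one slot — violated.
Legal and Onboarding are combined into the same slot — holds.
DesignReview must start at one of 5pm through 6pm (inclusive) — holds.
The latest acceptable start time for OffsitePrep is 3pm — violated.
AllHands must start no later than 2pm — holds.

Invalid. The latest acceptable start time for OffsitePrep is 3pm.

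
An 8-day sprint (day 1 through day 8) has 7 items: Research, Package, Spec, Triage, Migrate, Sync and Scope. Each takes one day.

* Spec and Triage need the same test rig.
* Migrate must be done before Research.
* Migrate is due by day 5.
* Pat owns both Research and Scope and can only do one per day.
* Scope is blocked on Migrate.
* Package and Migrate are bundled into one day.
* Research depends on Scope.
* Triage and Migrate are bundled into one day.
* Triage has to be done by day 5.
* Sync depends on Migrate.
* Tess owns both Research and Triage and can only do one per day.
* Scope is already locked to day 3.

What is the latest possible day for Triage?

day 2

Triage's own window allows nothing later than day 5; Triage must be in the same day as Migrate, which can't be after day 2, so Triage is at most day 2.
Triage at day 2 is achievable: Migrate -> day 2; Package -> day 2; Scope -> day 3; Spec -> day 1; Triage -> day 2; Sync -> day 3; Research -> day 4.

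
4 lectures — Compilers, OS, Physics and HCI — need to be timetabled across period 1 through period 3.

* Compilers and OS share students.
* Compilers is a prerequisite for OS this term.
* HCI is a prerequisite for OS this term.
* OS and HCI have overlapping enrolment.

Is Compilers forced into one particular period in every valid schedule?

No

Compilers can be period 1 (e.g. Physics -> period 1; HCI -> period 1; OS -> period 2; Compilers -> period 1) or period 2 (e.g. OS -> period 3; Physics -> period 1; HCI -> period 1; Compilers -> period 2).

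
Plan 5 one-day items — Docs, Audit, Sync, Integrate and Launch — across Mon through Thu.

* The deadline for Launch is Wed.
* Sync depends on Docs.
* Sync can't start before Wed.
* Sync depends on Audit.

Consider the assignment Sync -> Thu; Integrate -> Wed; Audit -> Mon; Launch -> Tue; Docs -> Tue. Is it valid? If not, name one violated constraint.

The deadline for Launch is Wed — holds.
Sync depends on Docs — holds.
Sync depends on Audit — holds.
Sync can't start before Wed — holds.

Yes, all constraints hold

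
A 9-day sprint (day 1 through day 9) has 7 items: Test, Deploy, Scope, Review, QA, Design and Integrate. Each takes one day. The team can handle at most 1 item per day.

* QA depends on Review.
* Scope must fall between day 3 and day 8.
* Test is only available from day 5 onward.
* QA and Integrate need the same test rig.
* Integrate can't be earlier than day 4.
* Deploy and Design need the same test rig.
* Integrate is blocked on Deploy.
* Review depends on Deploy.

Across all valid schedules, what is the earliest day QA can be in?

Precedence pushes QA to at least day 3.
QA at day 3 is achievable: Test=day 5, Deploy=day 1, Review=day 2, QA=day 3, Scope=day 6, Design=day 7, Integrate=day 4.

day 3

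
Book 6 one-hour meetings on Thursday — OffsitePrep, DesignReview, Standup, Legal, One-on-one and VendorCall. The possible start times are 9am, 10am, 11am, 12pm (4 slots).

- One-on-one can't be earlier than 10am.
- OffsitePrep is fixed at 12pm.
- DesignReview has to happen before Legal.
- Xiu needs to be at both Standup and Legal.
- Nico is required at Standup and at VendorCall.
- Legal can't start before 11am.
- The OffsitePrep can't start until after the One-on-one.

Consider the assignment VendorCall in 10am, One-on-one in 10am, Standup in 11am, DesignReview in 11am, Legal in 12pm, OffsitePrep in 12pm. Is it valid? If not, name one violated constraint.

Nico is required at Standup and at VendorCall — holds.
Xiu needs to be at both Standup and Legal — holds.
DesignReview has to happen before Legal — holds.
One-on-one can't be earlier than 10am — holds.
The OffsitePrep can't start until after the One-on-one — holds.
Legal can't start before 11am — holds.
OffsitePrep is fixed at 12pm — holds.

Yes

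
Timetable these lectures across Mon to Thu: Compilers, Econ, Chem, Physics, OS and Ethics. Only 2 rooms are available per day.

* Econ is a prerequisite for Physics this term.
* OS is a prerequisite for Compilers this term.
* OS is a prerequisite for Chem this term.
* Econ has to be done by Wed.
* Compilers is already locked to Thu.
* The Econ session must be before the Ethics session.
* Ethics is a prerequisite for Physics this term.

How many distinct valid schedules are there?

Splitting on Econ: it can be Mon (12), Tue (3). Listing each branch's schedules as (Compilers, Chem, Physics, OS, Ethics):
Econ=Mon: (Thu,Tue,Wed,Mon,Tue) (Thu,Tue,Thu,Mon,Tue) (Thu,Tue,Thu,Mon,Wed) (Thu,Wed,Wed,Mon,Tue) (Thu,Wed,Wed,Tue,Tue) (Thu,Wed,Thu,Mon,Tue) (Thu,Wed,Thu,Mon,Wed) (Thu,Wed,Thu,Tue,Tue) (Thu,Wed,Thu,Tue,Wed) (Thu,Thu,Wed,Mon,Tue) (Thu,Thu,Wed,Tue,Tue) (Thu,Thu,Wed,Wed,Tue) — 12.
Econ=Tue: (Thu,Tue,Thu,Mon,Wed) (Thu,Wed,Thu,Mon,Wed) (Thu,Wed,Thu,Tue,Wed) — 3.
Summing: 12 + 3 = 15.

15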